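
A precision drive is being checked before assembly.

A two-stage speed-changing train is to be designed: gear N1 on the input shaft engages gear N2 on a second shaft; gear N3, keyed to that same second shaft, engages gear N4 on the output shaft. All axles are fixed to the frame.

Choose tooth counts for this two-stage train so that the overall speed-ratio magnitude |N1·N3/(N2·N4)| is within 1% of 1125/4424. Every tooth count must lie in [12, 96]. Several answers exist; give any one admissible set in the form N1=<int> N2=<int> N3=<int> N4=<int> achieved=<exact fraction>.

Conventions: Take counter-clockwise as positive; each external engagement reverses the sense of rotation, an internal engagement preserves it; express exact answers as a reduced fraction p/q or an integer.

topology: fixed-axis compound train — 2 stages, target 1125/4424
target = 1125/4424 in lowest terms: an exact hit needs N1·N3 = k·1125 and N2·N4 = k·4424 for one integer k, every count in [12, 96]; additionally prefer no 1:1 stage (N1 ≠ N2, N3 ≠ N4)
k = 1: N1·N3 = 1125 = 15·75, N2·N4 = 4424 = 56·79
achieved = 15·75/(56·79) = 1125/4424; |achieved − target| = 0 ≤ 45/17696 ✓

N1=15 N2=56 N3=75 N4=79 achieved=1125/4424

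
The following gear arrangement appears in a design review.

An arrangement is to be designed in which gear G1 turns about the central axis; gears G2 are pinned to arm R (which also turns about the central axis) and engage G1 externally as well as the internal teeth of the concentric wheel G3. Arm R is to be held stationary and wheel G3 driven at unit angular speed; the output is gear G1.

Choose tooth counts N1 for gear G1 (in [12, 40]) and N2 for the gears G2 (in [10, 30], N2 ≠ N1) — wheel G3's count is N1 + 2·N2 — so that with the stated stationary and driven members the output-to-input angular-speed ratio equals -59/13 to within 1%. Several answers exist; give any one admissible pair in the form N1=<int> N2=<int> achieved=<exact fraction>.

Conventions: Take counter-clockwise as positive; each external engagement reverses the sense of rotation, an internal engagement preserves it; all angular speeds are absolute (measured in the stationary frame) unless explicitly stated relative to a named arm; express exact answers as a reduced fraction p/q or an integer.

design class (target -59/13): planetary set
Willis with ω_arm = 0: ω_sun/ω_ring = −N3/N1; set equal to -59/13  ⇒  N3/N1 = −(-59/13) = 59/13
N3 = N1 + 2·N2  ⇒  N2/N1 = (N3/N1 − 1)/2 = (59/13 − 1)/2 = 23/13
smallest multiple with N1 ≥ 12 and N2 ≥ 10: k = 1  ⇒  N1 = 1·13 = 13, N2 = 1·23 = 23 (N1 ≤ 40, N2 ≤ 30, N2 ≠ N1 ✓), N3 = 13 + 2·23 = 59
check: −N3/N1 with N1 = 13, N3 = 59 gives -59/13; |achieved − target| = 0 ≤ 59/1300 ✓

N1=13 N2=23 achieved=-59/13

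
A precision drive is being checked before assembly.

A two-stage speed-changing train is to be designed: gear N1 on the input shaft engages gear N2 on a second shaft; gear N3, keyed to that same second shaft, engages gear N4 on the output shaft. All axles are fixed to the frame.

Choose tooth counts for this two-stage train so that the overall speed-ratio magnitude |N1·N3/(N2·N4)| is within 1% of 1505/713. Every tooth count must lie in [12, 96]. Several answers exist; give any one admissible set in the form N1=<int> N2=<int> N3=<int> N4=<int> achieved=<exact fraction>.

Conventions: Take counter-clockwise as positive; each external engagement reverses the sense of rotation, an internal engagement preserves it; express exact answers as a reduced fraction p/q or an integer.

N1=35 N2=23 N3=43 N4=31 achieved=1505/713

design class (target 1505/713): fixed-axis compound train
target = 1505/713 in lowest terms: an exact hit needs N1·N3 = k·1505 and N2·N4 = k·713 for one integer k, every count in [12, 96]; additionally prefer no 1:1 stage (N1 ≠ N2, N3 ≠ N4)
k = 1: N1·N3 = 1505 = 35·43, N2·N4 = 713 = 23·31
achieved = 35·43/(23·31) = 1505/713; |achieved − target| = 0 ≤ 301/14260 ✓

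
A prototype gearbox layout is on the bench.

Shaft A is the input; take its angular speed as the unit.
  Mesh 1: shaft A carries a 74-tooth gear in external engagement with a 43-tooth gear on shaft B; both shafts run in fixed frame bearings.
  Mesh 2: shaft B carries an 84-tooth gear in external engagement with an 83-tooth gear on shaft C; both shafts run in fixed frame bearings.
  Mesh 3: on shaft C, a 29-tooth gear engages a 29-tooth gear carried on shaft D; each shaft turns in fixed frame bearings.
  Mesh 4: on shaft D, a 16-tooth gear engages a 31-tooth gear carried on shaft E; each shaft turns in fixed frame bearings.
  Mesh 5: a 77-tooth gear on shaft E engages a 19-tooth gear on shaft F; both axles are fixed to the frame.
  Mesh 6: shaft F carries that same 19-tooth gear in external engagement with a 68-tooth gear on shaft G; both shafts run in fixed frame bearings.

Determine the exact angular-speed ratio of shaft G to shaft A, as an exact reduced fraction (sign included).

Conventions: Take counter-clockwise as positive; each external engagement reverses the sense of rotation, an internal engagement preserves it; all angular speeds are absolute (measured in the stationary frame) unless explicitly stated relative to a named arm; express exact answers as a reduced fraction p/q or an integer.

1914528/1880863

class = fixed-axis compound train [6 meshes; 6 ratios multiply, 6 sense flips]
mesh 1 [74T→43T]: running ratio 74/43, sense −
mesh 2 [84T→83T]: running ratio 6216/3569, sense +
mesh 3 [29T→29T]: running ratio 6216/3569, sense −
mesh 4 [16T→31T]: running ratio 99456/110639, sense +
mesh 5 [77T→19T]: running ratio 7658112/2102141, sense −
mesh 6 [19T→68T]: running ratio 1914528/1880863, sense +
ω_out/ω_in = 1914528/1880863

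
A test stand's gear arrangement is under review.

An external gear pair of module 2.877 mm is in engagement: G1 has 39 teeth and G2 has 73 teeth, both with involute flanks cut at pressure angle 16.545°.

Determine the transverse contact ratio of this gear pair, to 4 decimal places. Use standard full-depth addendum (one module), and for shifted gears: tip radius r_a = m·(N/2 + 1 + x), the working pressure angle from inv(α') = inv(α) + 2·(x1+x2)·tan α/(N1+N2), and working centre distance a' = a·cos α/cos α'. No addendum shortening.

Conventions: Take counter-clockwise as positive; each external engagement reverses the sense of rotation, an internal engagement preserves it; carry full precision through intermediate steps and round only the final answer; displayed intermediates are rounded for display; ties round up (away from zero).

1.9795

recognized (one external pair, fixed centres): single-mesh tooth geometry, m = 2.877, N1 = 39, N2 = 73
base radii: r_b1 = 53.778694, r_b2 = 100.662685
tip radii: r_a1 = 58.978500, r_a2 = 107.887500
no profile shift: α' = α, a' = a
action lengths: √(r_a1²−r_b1²) = 24.213952, √(r_a2²−r_b2²) = 38.816705
base pitch p_b = π·m·cos α = 8.664141
CR = (24.213952 + 38.816705 − 161.112000·sin 16.54500°)/8.664141 = 1.979546
contact ratio ≈ 1.9795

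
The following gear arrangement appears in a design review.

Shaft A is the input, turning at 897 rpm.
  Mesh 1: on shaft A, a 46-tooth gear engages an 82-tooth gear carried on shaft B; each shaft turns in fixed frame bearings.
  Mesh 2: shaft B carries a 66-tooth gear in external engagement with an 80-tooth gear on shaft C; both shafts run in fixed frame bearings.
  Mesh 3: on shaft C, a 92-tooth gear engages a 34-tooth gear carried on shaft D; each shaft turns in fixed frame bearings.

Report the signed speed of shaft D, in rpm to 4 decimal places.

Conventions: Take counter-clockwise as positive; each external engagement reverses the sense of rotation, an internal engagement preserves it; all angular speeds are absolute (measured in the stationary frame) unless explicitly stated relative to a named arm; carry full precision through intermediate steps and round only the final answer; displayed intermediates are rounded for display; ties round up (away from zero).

class = fixed-axis compound train [3 meshes; 3 ratios multiply, 3 sense flips]
mesh 1 [46T→82T]: ω = 897.0000×46/82 = 503.1951 rpm, sense flips to −
mesh 2 [66T→80T]: ω = 503.1951×66/80 = 415.1360 rpm, sense flips to +
mesh 3 [92T→34T]: ω = 415.1360×92/34 = 1123.3091 rpm, sense flips to −
signed output speed = -1123.3091 rpm

-1123.3091 rpm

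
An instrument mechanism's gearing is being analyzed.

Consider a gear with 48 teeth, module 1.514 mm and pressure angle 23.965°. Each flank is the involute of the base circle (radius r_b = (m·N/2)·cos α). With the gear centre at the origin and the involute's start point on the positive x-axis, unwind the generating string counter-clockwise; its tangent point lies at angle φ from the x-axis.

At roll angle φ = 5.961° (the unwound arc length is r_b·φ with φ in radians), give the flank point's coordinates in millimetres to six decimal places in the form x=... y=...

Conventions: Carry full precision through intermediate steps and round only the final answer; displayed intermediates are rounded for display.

class = single-mesh tooth geometry [base-circle involute, m = 1.514, 48T]
pitch radius r_p = m·N/2 = 1.514·48/2 = 36.336000
base radius r_b = r_p·cos α = 36.336000·cos 23.965° = 33.203610
roll angle φ = 5.961° = 0.10403908 rad
x = r_b·(cos φ + φ·sin φ) = 33.382824
y = r_b·(sin φ − φ·cos φ) = 0.012450

x=33.382824 y=0.012450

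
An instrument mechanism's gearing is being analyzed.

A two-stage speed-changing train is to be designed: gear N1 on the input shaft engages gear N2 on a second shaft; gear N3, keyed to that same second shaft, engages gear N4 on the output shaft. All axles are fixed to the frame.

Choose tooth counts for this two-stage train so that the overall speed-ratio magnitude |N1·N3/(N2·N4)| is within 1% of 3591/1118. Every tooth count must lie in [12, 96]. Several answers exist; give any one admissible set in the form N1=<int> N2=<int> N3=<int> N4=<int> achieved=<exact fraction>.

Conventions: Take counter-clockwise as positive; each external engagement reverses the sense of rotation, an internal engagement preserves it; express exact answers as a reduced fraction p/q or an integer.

N1=57 N2=13 N3=63 N4=86 achieved=3591/1118

design class (target 3591/1118): fixed-axis compound train
target = 3591/1118 in lowest terms: an exact hit needs N1·N3 = k·3591 and N2·N4 = k·1118 for one integer k, every count in [12, 96]; additionally prefer no 1:1 stage (N1 ≠ N2, N3 ≠ N4)
k = 1: N1·N3 = 3591 = 57·63, N2·N4 = 1118 = 13·86
achieved = 57·63/(13·86) = 3591/1118; |achieved − target| = 0 ≤ 3591/111800 ✓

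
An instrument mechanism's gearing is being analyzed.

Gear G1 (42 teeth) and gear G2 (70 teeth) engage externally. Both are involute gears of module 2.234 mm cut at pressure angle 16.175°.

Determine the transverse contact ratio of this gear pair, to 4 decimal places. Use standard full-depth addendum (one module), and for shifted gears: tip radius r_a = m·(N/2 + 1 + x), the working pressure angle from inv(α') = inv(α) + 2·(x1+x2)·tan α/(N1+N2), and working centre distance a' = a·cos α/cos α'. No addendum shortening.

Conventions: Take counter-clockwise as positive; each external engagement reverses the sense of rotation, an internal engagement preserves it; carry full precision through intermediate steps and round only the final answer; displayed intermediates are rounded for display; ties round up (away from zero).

2.0132

single-mesh involute tooth geometry (42T engaging 70T at module 2.234)
base radii: r_b1 = 45.056925, r_b2 = 75.094874
tip radii: r_a1 = 49.148000, r_a2 = 80.424000
no profile shift: α' = α, a' = a
action lengths: √(r_a1²−r_b1²) = 19.631593, √(r_a2²−r_b2²) = 28.788533
base pitch p_b = π·m·cos α = 6.740500
CR = (19.631593 + 28.788533 − 125.104000·sin 16.17500°)/6.740500 = 2.013151
contact ratio ≈ 2.0132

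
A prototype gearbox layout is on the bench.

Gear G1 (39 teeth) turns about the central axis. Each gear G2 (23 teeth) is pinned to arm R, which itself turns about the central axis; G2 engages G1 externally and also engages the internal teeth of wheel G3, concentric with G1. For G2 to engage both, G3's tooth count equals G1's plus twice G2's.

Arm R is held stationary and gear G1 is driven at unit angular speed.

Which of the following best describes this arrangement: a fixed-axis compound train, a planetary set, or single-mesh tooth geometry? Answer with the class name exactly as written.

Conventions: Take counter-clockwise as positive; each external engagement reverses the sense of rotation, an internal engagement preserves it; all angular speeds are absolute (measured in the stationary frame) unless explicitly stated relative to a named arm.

planetary set

class = planetary set [G3 = 39+2·23 = 85; Willis about the carrier]
classification: planetary set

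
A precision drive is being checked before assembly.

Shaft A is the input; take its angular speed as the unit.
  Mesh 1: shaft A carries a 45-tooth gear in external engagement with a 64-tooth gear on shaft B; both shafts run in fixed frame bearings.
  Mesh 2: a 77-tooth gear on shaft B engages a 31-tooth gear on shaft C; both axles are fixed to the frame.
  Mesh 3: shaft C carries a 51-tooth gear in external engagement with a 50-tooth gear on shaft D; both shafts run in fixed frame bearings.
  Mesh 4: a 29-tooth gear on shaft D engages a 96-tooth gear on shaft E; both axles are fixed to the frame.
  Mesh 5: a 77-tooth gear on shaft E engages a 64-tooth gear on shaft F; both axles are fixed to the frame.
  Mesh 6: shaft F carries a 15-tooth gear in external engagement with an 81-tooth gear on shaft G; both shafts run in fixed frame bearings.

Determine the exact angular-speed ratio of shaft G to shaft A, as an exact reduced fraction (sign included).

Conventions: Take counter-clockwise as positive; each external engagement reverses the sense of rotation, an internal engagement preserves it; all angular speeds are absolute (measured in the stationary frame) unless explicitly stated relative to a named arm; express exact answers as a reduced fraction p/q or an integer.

class = fixed-axis compound train [6 meshes; 6 ratios multiply, 6 sense flips]
mesh 1 [45T→64T]: running ratio 45/64, sense −
mesh 2 [77T→31T]: running ratio 3465/1984, sense +
mesh 3 [51T→50T]: running ratio 35343/19840, sense −
mesh 4 [29T→96T]: running ratio 341649/634880, sense +
mesh 5 [77T→64T]: running ratio 26306973/40632320, sense −
mesh 6 [15T→81T]: running ratio 2922997/24379392, sense +
ω_out/ω_in = 2922997/24379392

2922997/24379392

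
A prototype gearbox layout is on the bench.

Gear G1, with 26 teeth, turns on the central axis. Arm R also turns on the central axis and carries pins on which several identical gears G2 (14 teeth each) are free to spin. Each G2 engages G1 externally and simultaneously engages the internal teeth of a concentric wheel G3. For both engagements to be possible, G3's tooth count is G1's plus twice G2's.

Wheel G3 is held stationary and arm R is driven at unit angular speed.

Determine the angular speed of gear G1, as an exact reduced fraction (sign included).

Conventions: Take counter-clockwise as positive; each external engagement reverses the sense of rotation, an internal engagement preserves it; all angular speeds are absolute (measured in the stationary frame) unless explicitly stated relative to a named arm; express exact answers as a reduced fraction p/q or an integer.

40/13

topology: planetary set — G1 26T / G2 14T / G3 54T, arm = carrier (Willis)
ring teeth: 26 + 2·14 = 54
26(ω_sun−ω_arm) = −54(ω_ring−ω_arm),  ω_ring = 0, ω_arm = 1
ω_sun = 1 − (54/26)(0−1) = 40/13
exact speed ratio = 40/13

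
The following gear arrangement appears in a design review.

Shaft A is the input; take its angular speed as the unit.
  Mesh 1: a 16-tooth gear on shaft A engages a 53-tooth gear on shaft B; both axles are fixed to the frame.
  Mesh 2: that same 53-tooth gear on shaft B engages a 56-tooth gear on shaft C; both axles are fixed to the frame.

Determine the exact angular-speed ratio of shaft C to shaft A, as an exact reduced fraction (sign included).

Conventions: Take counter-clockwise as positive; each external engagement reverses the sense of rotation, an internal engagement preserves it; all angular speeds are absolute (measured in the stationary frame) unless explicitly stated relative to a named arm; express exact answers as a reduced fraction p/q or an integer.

class = fixed-axis compound train [2 meshes; 2 ratios multiply, 2 sense flips]
mesh 1 [16T→53T]: running ratio 16/53, sense −
mesh 2 [53T→56T]: running ratio 2/7, sense +
ω_out/ω_in = 2/7

2/7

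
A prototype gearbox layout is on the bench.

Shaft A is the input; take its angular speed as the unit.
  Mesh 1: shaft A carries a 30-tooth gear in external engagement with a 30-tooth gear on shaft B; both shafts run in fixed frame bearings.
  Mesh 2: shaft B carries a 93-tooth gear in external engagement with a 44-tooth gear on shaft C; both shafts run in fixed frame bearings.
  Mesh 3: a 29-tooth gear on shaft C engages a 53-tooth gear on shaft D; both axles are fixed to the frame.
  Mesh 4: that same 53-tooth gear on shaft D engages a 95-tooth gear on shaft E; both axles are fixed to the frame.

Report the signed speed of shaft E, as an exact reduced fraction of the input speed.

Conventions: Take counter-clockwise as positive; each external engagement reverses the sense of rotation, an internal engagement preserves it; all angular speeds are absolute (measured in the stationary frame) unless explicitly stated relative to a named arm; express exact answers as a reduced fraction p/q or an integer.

4-mesh fixed-axis compound train (all bearings frame-fixed)
mesh 1 [30T→30T]: |ω|/ω_in = 1×30/30 = 1, sense flips to −
mesh 2 [93T→44T]: |ω|/ω_in = 1×93/44 = 93/44, sense flips to +
mesh 3 [29T→53T]: |ω|/ω_in = (93/44)×29/53 = 2697/2332, sense flips to −
mesh 4 [53T→95T]: |ω|/ω_in = (2697/2332)×53/95 = 2697/4180, sense flips to +
signed output speed (× input speed) = 2697/4180

2697/4180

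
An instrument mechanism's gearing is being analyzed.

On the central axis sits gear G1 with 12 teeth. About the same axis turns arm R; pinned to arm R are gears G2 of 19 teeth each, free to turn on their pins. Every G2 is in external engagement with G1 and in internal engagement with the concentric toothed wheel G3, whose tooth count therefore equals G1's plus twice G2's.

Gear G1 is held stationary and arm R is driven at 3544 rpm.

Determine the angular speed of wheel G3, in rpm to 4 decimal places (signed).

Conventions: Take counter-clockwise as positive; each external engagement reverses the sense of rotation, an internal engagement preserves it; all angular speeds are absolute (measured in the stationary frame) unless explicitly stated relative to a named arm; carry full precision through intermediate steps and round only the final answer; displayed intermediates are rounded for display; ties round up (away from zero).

+4394.5600 rpm

class = planetary set [G3 = 12+2·19 = 50; Willis about the carrier]
normalise by the input: solve with ω_arm = 1, then scale by 3544 rpm
ring teeth: 12 + 2·19 = 50
12(ω_sun−ω_arm) = −50(ω_ring−ω_arm),  ω_sun = 0, ω_arm = 1
ω_ring = 1 − (12/50)(0−1) = 31/25
scale: ω_ring = 31/25 × 3544 rpm = +4394.5600 rpm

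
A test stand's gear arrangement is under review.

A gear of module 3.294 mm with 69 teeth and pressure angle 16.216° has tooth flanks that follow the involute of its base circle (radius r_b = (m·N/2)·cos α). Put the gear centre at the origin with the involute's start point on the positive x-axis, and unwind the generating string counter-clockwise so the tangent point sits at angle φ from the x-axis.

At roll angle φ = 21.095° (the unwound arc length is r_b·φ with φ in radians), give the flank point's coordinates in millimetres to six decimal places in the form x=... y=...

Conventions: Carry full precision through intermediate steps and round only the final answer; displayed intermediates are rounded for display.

topology: single-mesh involute geometry — m = 3.294, N = 69
pitch radius r_p = m·N/2 = 3.294·69/2 = 113.643000
base radius r_b = r_p·cos α = 113.643000·cos 16.216° = 109.121797
roll angle φ = 21.095° = 0.36817721 rad
x = r_b·(cos φ + φ·sin φ) = 116.269012
y = r_b·(sin φ − φ·cos φ) = 1.790863

x=116.269012 y=1.790863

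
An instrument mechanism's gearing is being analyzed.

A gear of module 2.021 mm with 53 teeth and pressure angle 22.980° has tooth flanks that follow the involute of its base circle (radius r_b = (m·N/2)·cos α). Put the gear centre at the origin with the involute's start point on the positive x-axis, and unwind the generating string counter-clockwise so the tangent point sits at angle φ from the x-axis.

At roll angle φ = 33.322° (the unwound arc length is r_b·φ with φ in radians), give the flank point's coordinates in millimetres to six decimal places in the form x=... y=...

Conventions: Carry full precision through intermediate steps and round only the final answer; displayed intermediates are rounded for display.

recognized (one wheel, involute flank): single-mesh tooth geometry, m = 2.021, N = 53
pitch radius r_p = m·N/2 = 2.021·53/2 = 53.556500
base radius r_b = r_p·cos α = 53.556500·cos 22.980° = 49.306320
roll angle φ = 33.322° = 0.58157861 rad
x = r_b·(cos φ + φ·sin φ) = 56.952894
y = r_b·(sin φ − φ·cos φ) = 3.124968

x=56.952894 y=3.124968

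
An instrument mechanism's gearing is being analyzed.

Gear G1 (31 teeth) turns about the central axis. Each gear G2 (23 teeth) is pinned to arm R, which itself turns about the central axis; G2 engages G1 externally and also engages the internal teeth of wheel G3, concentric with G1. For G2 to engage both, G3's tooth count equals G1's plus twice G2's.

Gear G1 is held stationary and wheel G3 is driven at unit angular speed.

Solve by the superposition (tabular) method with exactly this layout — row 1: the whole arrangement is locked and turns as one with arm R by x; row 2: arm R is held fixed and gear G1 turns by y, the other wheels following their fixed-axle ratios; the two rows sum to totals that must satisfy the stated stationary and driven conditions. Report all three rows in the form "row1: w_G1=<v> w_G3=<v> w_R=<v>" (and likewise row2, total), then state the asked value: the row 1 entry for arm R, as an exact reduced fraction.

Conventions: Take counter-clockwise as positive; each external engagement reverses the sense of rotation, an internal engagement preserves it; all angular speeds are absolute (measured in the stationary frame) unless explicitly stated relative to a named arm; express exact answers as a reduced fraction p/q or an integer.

topology: planetary set — G1 31T / G2 23T / G3 77T, arm = carrier (Willis)
superposition row 1 [locked train]: every member turns x
superposition row 2 [arm held]: sun y, ring −(31/77)·y, arm 0
boundary: total ω_sun = x + y = 0 and total ω_ring = x − (31/77)·y = 1  ⇒  y = -77/108, x = 77/108
row 2 ring = −(31/77)·(-77/108) = 31/108
totals (row 1 + row 2): sun 77/108 + (-77/108) = 0, ring 77/108 + 31/108 = 1, arm 77/108 + 0 = 77/108
asked cell (row1, arm) = 77/108

row1: w_G1=77/108 w_G3=77/108 w_R=77/108
row2: w_G1=-77/108 w_G3=31/108 w_R=0
total: w_G1=0 w_G3=1 w_R=77/108
asked value: 77/108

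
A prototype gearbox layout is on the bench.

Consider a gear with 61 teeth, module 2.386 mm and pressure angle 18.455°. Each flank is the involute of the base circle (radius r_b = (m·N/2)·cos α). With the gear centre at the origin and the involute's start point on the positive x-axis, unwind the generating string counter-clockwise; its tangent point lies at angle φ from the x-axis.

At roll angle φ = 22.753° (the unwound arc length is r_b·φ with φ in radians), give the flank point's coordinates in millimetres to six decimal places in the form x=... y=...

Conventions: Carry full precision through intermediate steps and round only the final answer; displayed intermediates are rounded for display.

x=74.260809 y=1.418415

topology: single-mesh involute geometry — m = 2.386, N = 61
pitch radius r_p = m·N/2 = 2.386·61/2 = 72.773000
base radius r_b = r_p·cos α = 72.773000·cos 18.455° = 69.030472
roll angle φ = 22.753° = 0.39711476 rad
x = r_b·(cos φ + φ·sin φ) = 74.260809
y = r_b·(sin φ − φ·cos φ) = 1.418415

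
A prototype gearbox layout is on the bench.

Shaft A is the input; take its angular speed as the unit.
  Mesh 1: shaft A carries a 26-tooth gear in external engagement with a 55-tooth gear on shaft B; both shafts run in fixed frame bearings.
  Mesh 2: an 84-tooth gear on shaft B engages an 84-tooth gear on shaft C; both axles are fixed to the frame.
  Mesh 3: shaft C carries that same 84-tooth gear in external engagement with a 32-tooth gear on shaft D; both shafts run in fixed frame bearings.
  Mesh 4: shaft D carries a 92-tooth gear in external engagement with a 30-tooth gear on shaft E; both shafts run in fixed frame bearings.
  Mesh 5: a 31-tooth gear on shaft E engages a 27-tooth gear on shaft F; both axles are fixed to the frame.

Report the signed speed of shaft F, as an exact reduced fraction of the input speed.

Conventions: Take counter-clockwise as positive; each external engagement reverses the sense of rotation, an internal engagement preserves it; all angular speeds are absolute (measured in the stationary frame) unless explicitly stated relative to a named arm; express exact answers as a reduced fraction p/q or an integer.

5-mesh fixed-axis compound train (all bearings frame-fixed)
mesh 1 [26T→55T]: |ω|/ω_in = 1×26/55 = 26/55, sense flips to −
mesh 2 [84T→84T]: |ω|/ω_in = (26/55)×84/84 = 26/55, sense flips to +
mesh 3 [84T→32T]: |ω|/ω_in = (26/55)×84/32 = 273/220, sense flips to −
mesh 4 [92T→30T]: |ω|/ω_in = (273/220)×92/30 = 2093/550, sense flips to +
mesh 5 [31T→27T]: |ω|/ω_in = (2093/550)×31/27 = 64883/14850, sense flips to −
signed output speed (× input speed) = -64883/14850

-64883/14850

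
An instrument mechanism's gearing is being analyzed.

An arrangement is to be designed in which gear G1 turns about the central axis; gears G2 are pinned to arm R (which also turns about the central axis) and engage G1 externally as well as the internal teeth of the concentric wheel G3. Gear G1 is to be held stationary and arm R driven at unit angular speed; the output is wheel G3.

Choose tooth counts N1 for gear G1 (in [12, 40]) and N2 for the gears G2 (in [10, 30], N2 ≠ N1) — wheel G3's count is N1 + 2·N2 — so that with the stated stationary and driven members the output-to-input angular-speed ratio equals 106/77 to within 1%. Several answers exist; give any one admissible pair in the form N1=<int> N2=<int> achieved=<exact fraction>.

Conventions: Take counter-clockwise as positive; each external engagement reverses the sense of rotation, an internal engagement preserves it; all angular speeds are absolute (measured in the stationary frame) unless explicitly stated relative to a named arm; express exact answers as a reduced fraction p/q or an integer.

planetary set to be sized for 106/77 (Willis relation)
Willis with ω_sun = 0: ω_ring/ω_arm = (N1+N3)/N3; set equal to 106/77  ⇒  N3/N1 = 1/(106/77 − 1) = 77/29
N3 = N1 + 2·N2  ⇒  N2/N1 = (N3/N1 − 1)/2 = (77/29 − 1)/2 = 24/29
smallest multiple with N1 ≥ 12 and N2 ≥ 10: k = 1  ⇒  N1 = 1·29 = 29, N2 = 1·24 = 24 (N1 ≤ 40, N2 ≤ 30, N2 ≠ N1 ✓), N3 = 29 + 2·24 = 77
check: (N1+N3)/N3 with N1 = 29, N3 = 77 gives 106/77; |achieved − target| = 0 ≤ 53/3850 ✓

N1=29 N2=24 achieved=106/77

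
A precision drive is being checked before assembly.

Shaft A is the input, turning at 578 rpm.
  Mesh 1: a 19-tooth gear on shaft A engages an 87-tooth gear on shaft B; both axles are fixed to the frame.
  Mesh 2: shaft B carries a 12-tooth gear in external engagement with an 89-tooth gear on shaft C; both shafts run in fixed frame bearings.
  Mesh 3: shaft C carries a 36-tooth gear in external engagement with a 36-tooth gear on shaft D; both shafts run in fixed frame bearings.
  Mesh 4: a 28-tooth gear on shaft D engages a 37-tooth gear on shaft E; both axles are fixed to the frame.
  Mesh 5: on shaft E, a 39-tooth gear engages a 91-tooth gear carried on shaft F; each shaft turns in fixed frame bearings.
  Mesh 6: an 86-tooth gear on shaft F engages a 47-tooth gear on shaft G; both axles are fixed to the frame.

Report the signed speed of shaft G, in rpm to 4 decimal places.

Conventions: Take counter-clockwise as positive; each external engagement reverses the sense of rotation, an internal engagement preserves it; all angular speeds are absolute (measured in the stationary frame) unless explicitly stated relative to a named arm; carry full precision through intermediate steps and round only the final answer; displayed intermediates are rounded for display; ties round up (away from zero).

class = fixed-axis compound train [6 meshes; 6 ratios multiply, 6 sense flips]
mesh 1 [19T→87T]: ω = 578.0000×19/87 = 126.2299 rpm, sense flips to −
mesh 2 [12T→89T]: ω = 126.2299×12/89 = 17.0198 rpm, sense flips to +
mesh 3 [36T→36T]: ω = 17.0198×36/36 = 17.0198 rpm, sense flips to −
mesh 4 [28T→37T]: ω = 17.0198×28/37 = 12.8798 rpm, sense flips to +
mesh 5 [39T→91T]: ω = 12.8798×39/91 = 5.5199 rpm, sense flips to −
mesh 6 [86T→47T]: ω = 5.5199×86/47 = 10.1003 rpm, sense flips to +
signed output speed = +10.1003 rpm

+10.1003 rpm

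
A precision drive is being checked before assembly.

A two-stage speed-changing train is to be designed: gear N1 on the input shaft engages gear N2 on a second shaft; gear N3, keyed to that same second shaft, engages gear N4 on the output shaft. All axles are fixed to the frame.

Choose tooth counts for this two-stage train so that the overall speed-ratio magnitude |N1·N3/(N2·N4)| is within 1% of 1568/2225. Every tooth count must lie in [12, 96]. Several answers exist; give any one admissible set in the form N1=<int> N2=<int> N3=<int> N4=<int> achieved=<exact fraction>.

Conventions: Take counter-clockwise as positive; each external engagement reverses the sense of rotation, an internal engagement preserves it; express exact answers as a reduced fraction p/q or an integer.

N1=28 N2=25 N3=56 N4=89 achieved=1568/2225

design class (target 1568/2225): fixed-axis compound train
target = 1568/2225 in lowest terms: an exact hit needs N1·N3 = k·1568 and N2·N4 = k·2225 for one integer k, every count in [12, 96]; additionally prefer no 1:1 stage (N1 ≠ N2, N3 ≠ N4)
k = 1: N1·N3 = 1568 = 28·56, N2·N4 = 2225 = 25·89
achieved = 28·56/(25·89) = 1568/2225; |achieved − target| = 0 ≤ 392/55625 ✓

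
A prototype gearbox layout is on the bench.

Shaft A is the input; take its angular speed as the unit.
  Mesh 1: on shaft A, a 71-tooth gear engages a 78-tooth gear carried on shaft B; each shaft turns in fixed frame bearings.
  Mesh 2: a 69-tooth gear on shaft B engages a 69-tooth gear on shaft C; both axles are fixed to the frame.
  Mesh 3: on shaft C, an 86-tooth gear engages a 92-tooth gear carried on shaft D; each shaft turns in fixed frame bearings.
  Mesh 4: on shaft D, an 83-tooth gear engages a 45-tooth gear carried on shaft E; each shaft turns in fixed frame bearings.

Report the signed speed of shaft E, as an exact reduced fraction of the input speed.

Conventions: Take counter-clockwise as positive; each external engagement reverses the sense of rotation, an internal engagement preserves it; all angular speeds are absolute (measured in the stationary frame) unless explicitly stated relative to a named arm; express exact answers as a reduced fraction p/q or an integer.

4-mesh fixed-axis compound train (all bearings frame-fixed)
mesh 1 [71T→78T]: |ω|/ω_in = 1×71/78 = 71/78, sense flips to −
mesh 2 [69T→69T]: |ω|/ω_in = (71/78)×69/69 = 71/78, sense flips to +
mesh 3 [86T→92T]: |ω|/ω_in = (71/78)×86/92 = 3053/3588, sense flips to −
mesh 4 [83T→45T]: |ω|/ω_in = (3053/3588)×83/45 = 253399/161460, sense flips to +
signed output speed (× input speed) = 253399/161460

253399/161460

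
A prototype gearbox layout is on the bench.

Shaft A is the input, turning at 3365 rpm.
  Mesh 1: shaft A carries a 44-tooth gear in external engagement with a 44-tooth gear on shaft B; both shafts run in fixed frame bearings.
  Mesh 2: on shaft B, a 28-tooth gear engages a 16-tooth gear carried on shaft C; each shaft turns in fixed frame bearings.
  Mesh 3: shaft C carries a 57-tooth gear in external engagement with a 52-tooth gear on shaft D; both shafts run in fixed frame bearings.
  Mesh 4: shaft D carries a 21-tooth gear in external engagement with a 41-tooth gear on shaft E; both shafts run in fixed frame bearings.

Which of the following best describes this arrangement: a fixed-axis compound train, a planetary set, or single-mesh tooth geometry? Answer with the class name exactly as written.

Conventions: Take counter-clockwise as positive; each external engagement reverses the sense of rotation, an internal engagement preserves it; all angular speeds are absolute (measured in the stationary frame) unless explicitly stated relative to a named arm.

fixed-axis compound train

topology: fixed-axis compound train — 4 meshes, A→E
classification: fixed-axis compound train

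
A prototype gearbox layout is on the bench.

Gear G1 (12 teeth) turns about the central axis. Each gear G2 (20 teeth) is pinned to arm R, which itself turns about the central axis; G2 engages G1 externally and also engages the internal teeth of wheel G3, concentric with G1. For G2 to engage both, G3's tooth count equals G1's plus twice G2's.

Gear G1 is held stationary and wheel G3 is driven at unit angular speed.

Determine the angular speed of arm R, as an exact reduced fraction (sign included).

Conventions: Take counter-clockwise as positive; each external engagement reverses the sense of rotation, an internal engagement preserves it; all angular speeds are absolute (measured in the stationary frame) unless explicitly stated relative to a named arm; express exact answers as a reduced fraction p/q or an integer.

13/16

topology: planetary set — G1 12T / G2 20T / G3 52T, arm = carrier (Willis)
ring teeth: 12 + 2·20 = 52
12(ω_sun−ω_arm) = −52(ω_ring−ω_arm),  ω_sun = 0, ω_ring = 1
12(0−ω_arm) = −52(1−ω_arm)  ⇒  64·ω_arm = 52  ⇒  ω_arm = 13/16
exact speed ratio = 13/16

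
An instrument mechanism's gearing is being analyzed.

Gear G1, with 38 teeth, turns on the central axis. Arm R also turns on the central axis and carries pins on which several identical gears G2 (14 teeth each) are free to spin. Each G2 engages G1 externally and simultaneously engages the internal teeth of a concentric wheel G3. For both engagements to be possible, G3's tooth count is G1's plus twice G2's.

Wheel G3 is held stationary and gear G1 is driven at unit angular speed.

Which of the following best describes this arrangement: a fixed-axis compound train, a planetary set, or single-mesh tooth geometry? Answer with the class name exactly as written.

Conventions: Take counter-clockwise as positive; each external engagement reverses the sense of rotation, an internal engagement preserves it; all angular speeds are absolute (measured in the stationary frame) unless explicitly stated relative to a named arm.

class = planetary set [G3 = 38+2·14 = 66; Willis about the carrier]
classification: planetary set

planetary set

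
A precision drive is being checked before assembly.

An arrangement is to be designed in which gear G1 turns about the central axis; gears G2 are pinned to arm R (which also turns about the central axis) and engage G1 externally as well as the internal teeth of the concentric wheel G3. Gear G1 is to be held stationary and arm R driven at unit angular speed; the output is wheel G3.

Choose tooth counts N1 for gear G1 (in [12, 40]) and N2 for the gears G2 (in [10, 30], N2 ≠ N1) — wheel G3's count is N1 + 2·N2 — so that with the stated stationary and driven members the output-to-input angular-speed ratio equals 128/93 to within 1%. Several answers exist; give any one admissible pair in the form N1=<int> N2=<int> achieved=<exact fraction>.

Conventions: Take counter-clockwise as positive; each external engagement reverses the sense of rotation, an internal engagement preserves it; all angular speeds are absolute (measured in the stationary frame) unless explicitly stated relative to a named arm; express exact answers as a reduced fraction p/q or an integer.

N1=35 N2=29 achieved=128/93

design class (target 128/93): planetary set
Willis with ω_sun = 0: ω_ring/ω_arm = (N1+N3)/N3; set equal to 128/93  ⇒  N3/N1 = 1/(128/93 − 1) = 93/35
N3 = N1 + 2·N2  ⇒  N2/N1 = (N3/N1 − 1)/2 = (93/35 − 1)/2 = 29/35
smallest multiple with N1 ≥ 12 and N2 ≥ 10: k = 1  ⇒  N1 = 1·35 = 35, N2 = 1·29 = 29 (N1 ≤ 40, N2 ≤ 30, N2 ≠ N1 ✓), N3 = 35 + 2·29 = 93
check: (N1+N3)/N3 with N1 = 35, N3 = 93 gives 128/93; |achieved − target| = 0 ≤ 32/2325 ✓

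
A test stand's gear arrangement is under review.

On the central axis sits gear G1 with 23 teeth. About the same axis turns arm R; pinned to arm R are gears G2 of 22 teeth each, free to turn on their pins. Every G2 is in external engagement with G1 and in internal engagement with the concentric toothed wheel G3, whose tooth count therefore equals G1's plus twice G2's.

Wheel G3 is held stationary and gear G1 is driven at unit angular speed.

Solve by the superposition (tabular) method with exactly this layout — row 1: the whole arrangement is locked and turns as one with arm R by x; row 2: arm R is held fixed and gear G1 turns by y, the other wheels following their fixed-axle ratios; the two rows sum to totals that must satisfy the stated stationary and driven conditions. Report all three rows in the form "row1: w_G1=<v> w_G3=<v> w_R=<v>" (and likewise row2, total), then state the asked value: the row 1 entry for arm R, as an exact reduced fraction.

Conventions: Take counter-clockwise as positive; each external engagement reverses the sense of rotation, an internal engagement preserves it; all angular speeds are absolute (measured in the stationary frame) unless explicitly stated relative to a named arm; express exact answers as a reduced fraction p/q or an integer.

topology: planetary set — G1 23T / G2 22T / G3 67T, arm = carrier (Willis)
superposition row 1 [locked train]: every member turns x
row 2: sun turns y, ring = −(23/67)·y, arm 0
boundary: total ω_ring = x − (23/67)·y = 0 and total ω_sun = x + y = 1  ⇒  y = 67/90, x = 23/90
row 2 ring = −(23/67)·67/90 = -23/90
totals (row 1 + row 2): sun 23/90 + 67/90 = 1, ring 23/90 + (-23/90) = 0, arm 23/90 + 0 = 23/90
asked cell (row1, arm) = 23/90

row1: w_G1=23/90 w_G3=23/90 w_R=23/90
row2: w_G1=67/90 w_G3=-23/90 w_R=0
total: w_G1=1 w_G3=0 w_R=23/90
asked value: 23/90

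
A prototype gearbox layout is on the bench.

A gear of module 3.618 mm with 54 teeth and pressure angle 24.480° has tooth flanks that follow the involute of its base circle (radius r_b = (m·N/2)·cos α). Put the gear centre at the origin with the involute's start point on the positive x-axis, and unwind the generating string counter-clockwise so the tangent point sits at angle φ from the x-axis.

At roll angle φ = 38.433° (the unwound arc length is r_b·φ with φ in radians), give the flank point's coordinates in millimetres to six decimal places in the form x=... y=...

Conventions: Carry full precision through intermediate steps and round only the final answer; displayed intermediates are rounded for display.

x=106.711607 y=8.548298

topology: single-mesh involute geometry — m = 3.618, N = 54
pitch radius r_p = m·N/2 = 3.618·54/2 = 97.686000
base radius r_b = r_p·cos α = 97.686000·cos 24.480° = 88.904612
roll angle φ = 38.433° = 0.67078239 rad
x = r_b·(cos φ + φ·sin φ) = 106.711607
y = r_b·(sin φ − φ·cos φ) = 8.548298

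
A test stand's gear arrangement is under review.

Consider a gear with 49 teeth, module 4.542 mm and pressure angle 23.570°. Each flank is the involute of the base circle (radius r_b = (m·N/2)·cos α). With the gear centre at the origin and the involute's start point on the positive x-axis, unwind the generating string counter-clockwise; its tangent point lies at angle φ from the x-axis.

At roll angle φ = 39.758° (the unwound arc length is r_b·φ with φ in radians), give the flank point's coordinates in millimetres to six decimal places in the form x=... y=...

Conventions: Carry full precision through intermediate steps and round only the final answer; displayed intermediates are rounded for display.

class = single-mesh tooth geometry [base-circle involute, m = 4.542, 49T]
pitch radius r_p = m·N/2 = 4.542·49/2 = 111.279000
base radius r_b = r_p·cos α = 111.279000·cos 23.570° = 101.995241
roll angle φ = 39.758° = 0.69390800 rad
x = r_b·(cos φ + φ·sin φ) = 123.673194
y = r_b·(sin φ − φ·cos φ) = 10.821981

x=123.673194 y=10.821981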